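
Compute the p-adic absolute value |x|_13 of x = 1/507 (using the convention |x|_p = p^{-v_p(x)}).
|1/507|_13 = 169

Step 1 — compute v_13(x) by factoring powers of 13 out of the numerator and denominator: v_13(1/507) = -2. Step 2 — apply |x|_p = p^{-v_p(x)} = 13^{2} = 169.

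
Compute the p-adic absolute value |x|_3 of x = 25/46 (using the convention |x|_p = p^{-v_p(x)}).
|25/46|_3 = 1

Step 1 — compute v_3(x) by factoring powers of 3 out of the numerator and denominator: v_3(25/46) = 0. Step 2 — apply |x|_p = p^{-v_p(x)} = 3^{0} = 1.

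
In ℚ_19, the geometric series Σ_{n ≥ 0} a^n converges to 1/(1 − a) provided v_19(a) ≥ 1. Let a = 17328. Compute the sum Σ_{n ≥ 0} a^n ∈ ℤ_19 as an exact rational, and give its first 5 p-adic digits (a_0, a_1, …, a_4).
Σ a^n = 1/(1 − a) = -1/17327;  first 5 digits = (1, 0, 10, 2, 5)

v_19(a) = 2 ≥ 1, so the series converges in ℤ_19 to 1/(1 − a) = 1/(1 − 17328) = -1/17327. Expand this rational in ℤ_19: compute digits iteratively via d_i = x_i mod 19, x_{i+1} = (x_i − d_i)/19. The first 5 digits are (1, 0, 10, 2, 5).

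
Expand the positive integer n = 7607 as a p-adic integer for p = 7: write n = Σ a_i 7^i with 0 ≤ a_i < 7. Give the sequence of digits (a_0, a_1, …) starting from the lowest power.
(a_0, a_1, …) = (5, 1, 1, 1, 3)

Repeated division by 7 gives the digits low-to-high: 7607 = 5 + 1·7^1 + 1·7^2 + 1·7^3 + 3·7^4. Digit sequence: (5, 1, 1, 1, 3).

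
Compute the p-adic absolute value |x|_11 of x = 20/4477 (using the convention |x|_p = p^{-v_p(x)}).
|20/4477|_11 = 121

Step 1 — compute v_11(x) by factoring powers of 11 out of the numerator and denominator: v_11(20/4477) = -2. Step 2 — apply |x|_p = p^{-v_p(x)} = 11^{2} = 121.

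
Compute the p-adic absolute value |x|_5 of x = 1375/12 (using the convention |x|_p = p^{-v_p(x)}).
|1375/12|_5 = 1/125

Step 1 — compute v_5(x) by factoring powers of 5 out of the numerator and denominator: v_5(1375/12) = 3. Step 2 — apply |x|_p = p^{-v_p(x)} = 5^{-3} = 1/125.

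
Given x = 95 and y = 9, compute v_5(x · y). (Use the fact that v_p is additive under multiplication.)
v_5(855) = 1

v_p(x) = 1 (factor: 95 = 5^1 · 19); v_p(y) = 0 (factor: 9 = 5^0 · 9). Additivity: v_p(xy) = v_p(x) + v_p(y) = 1 + 0 = 1. (Direct check: xy = 855 = 5^1 · (171).)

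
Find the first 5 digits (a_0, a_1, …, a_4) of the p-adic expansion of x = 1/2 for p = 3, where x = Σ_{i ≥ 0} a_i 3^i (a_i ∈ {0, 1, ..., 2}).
(a_0, …, a_4) = (2, 1, 1, 1, 1)

v_3(1/2) = 0 (numerator and denominator both coprime to 3), so x ∈ ℤ_3^×. Compute digits iteratively via a_i = x_i mod 3, x_{i+1} = (x_i − a_i)/3, with x_0 = x:
  x_0 = 1/2;  a_0 = 2;  x_1 = (x_0 − 2)/3 = -1/2
  x_1 = -1/2;  a_1 = 1;  x_2 = (x_1 − 1)/3 = -1/2
  x_2 = -1/2;  a_2 = 1;  x_3 = (x_2 − 1)/3 = -1/2
  x_3 = -1/2;  a_3 = 1;  x_4 = (x_3 − 1)/3 = -1/2
  x_4 = -1/2;  a_4 = 1;  x_5 = (x_4 − 1)/3 = -1/2
Digits: (2, 1, 1, 1, 1).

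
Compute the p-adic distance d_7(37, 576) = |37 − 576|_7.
d_7(37, 576) = 1/49

Step 1 — x − y = 37 − 576 = -539. Step 2 — v_7(-539) = 2 (factor: -539 = −(7^2 · 11); the sign does not affect v_p). Step 3 — |x − y|_7 = 7^{-2} = 1/49.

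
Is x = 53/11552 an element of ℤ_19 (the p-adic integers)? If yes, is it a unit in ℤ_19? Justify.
x ∉ ℤ_19 (v_19(x) = -2 < 0)

ℤ_19 = {x ∈ ℚ_19 : v_19(x) ≥ 0} and ℤ_19^× = {x ∈ ℤ_19 : v_19(x) = 0}. Here v_19(53/11552) = v_19(num) − v_19(den) = -2; compare against these criteria.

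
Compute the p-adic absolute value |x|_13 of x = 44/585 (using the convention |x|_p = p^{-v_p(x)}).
|44/585|_13 = 13

Step 1 — compute v_13(x) by factoring powers of 13 out of the numerator and denominator: v_13(44/585) = -1. Step 2 — apply |x|_p = p^{-v_p(x)} = 13^{1} = 13.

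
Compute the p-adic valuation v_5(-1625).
v_5(-1625) = 3

v_5(n) is the largest exponent k such that 5^k divides n. Factor out: -1625 = -5^3 · 13. (Sign doesn't affect v_p.) So v_5(-1625) = 3.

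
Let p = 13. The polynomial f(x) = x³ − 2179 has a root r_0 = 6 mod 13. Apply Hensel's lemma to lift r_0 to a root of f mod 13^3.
r_2 = 1722 (mod 2197)

Hensel: r_{i+1} = r_i − f(r_i)/f′(r_i) mod 13^{i+2}, where f′(x) = 3x². Iterate:
  r_0 = 6 (mod 13)
  r_1 = 32 (mod 169)
  r_2 = 1722 (mod 2197)
Final: r = 1722 with f(r) ≡ 0 mod 13^3.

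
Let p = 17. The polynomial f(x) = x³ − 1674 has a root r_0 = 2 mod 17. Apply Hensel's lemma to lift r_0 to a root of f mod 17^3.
r_2 = 3946 (mod 4913)

Hensel: r_{i+1} = r_i − f(r_i)/f′(r_i) mod 17^{i+2}, where f′(x) = 3x². Iterate:
  r_0 = 2 (mod 17)
  r_1 = 189 (mod 289)
  r_2 = 3946 (mod 4913)
Final: r = 3946 with f(r) ≡ 0 mod 17^3.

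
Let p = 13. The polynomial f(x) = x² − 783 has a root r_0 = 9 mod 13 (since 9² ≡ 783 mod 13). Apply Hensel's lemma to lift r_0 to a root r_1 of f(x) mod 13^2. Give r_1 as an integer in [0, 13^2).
r_1 = 48 (mod 169)

Hensel's recurrence: r_{i+1} = r_i − f(r_i)·(f′(r_i))^{-1} mod 13^{i+2}, with f′(x) = 2x. Iterate:
  r_0 = 9 (mod 13)
  r_1 = 48 (mod 169)
Final: r_1 = 48, and one checks f(r_1) ≡ 0 mod 13^2.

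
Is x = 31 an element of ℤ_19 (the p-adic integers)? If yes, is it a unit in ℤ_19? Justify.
x ∈ ℤ_19^× (unit); v_19(x) = 0

ℤ_19 = {x ∈ ℚ_19 : v_19(x) ≥ 0} and ℤ_19^× = {x ∈ ℤ_19 : v_19(x) = 0}. Here v_19(31) = v_19(num) − v_19(den) = 0; compare against these criteria.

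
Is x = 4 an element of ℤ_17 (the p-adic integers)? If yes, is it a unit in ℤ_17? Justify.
x ∈ ℤ_17^× (unit); v_17(x) = 0

ℤ_17 = {x ∈ ℚ_17 : v_17(x) ≥ 0} and ℤ_17^× = {x ∈ ℤ_17 : v_17(x) = 0}. Here v_17(4) = v_17(num) − v_17(den) = 0; compare against these criteria.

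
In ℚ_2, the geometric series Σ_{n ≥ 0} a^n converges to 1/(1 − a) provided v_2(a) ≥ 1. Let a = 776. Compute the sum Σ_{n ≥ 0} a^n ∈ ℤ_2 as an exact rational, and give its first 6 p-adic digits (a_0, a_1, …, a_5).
Σ a^n = 1/(1 − a) = -1/775;  first 6 digits = (1, 0, 0, 1, 0, 0)

v_2(a) = 3 ≥ 1, so the series converges in ℤ_2 to 1/(1 − a) = 1/(1 − 776) = -1/775. Expand this rational in ℤ_2: compute digits iteratively via d_i = x_i mod 2, x_{i+1} = (x_i − d_i)/2. The first 6 digits are (1, 0, 0, 1, 0, 0).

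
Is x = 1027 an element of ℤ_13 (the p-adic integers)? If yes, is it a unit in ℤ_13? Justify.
x ∈ ℤ_13 but not a unit; v_13(x) = 1 > 0

ℤ_13 = {x ∈ ℚ_13 : v_13(x) ≥ 0} and ℤ_13^× = {x ∈ ℤ_13 : v_13(x) = 0}. Here v_13(1027) = v_13(num) − v_13(den) = 1; compare against these criteria.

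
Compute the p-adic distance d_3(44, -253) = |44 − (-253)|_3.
d_3(44, -253) = 1/27

Step 1 — x − y = 44 − (-253) = 297. Step 2 — v_3(297) = 3 (factor: 297 = (3^3 · 11); the sign does not affect v_p). Step 3 — |x − y|_3 = 3^{-3} = 1/27.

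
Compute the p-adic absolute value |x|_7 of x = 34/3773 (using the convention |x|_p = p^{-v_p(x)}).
|34/3773|_7 = 343

Step 1 — compute v_7(x) by factoring powers of 7 out of the numerator and denominator: v_7(34/3773) = -3. Step 2 — apply |x|_p = p^{-v_p(x)} = 7^{3} = 343.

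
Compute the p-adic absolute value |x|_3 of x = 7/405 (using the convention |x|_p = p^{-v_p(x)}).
|7/405|_3 = 81

Step 1 — compute v_3(x) by factoring powers of 3 out of the numerator and denominator: v_3(7/405) = -4. Step 2 — apply |x|_p = p^{-v_p(x)} = 3^{4} = 81.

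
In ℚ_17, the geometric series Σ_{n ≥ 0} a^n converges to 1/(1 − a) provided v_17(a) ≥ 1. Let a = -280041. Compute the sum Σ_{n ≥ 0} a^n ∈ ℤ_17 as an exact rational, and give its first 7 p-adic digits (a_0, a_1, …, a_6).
Σ a^n = 1/(1 − a) = 1/280042;  first 7 digits = (1, 0, 0, 11, 13, 16, 1)

v_17(a) = 3 ≥ 1, so the series converges in ℤ_17 to 1/(1 − a) = 1/(1 − (-280041)) = 1/280042. Expand this rational in ℤ_17: compute digits iteratively via d_i = x_i mod 17, x_{i+1} = (x_i − d_i)/17. The first 7 digits are (1, 0, 0, 11, 13, 16, 1).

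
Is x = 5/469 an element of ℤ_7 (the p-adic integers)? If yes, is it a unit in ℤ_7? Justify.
x ∉ ℤ_7 (v_7(x) = -1 < 0)

ℤ_7 = {x ∈ ℚ_7 : v_7(x) ≥ 0} and ℤ_7^× = {x ∈ ℤ_7 : v_7(x) = 0}. Here v_7(5/469) = v_7(num) − v_7(den) = -1; compare against these criteria.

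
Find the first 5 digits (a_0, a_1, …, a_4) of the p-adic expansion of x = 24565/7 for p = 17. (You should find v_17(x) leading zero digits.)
(a_0, …, a_4) = (0, 0, 0, 8, 2)

v_17(24565/7) = 3, so a_0 = ... = a_2 = 0. Factor out: x = 17^3 · u with u = 5/7 a unit in ℤ_17. Expand u iteratively via a_{v+i} = u_i mod 17, u_{i+1} = (u_i − a_{v+i})/17:
  u_0 = 5/7;  a_3 = 8;  u_1 = (u_0 − 8)/17 = -3/7
  u_1 = -3/7;  a_4 = 2;  u_2 = (u_1 − 2)/17 = -1/7
Digits: (0, 0, 0, 8, 2).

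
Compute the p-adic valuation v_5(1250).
v_5(1250) = 4

v_5(n) is the largest exponent k such that 5^k divides n. Factor out: 1250 = 5^4 · 2. (Sign doesn't affect v_p.) So v_5(1250) = 4.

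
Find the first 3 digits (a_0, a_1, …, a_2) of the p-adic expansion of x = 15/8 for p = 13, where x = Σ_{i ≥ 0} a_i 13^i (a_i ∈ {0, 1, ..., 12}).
(a_0, …, a_2) = (10, 1, 8)

v_13(15/8) = 0 (numerator and denominator both coprime to 13), so x ∈ ℤ_13^×. Compute digits iteratively via a_i = x_i mod 13, x_{i+1} = (x_i − a_i)/13, with x_0 = x:
  x_0 = 15/8;  a_0 = 10;  x_1 = (x_0 − 10)/13 = -5/8
  x_1 = -5/8;  a_1 = 1;  x_2 = (x_1 − 1)/13 = -1/8
  x_2 = -1/8;  a_2 = 8;  x_3 = (x_2 − 8)/13 = -5/8
Digits: (10, 1, 8).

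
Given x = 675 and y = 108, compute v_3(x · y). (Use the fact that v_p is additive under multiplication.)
v_3(72900) = 6

v_p(x) = 3 (factor: 675 = 3^3 · 25); v_p(y) = 3 (factor: 108 = 3^3 · 4). Additivity: v_p(xy) = v_p(x) + v_p(y) = 3 + 3 = 6. (Direct check: xy = 72900 = 3^6 · (100).)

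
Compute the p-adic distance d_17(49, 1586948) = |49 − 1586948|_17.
d_17(49, 1586948) = 1/83521

Step 1 — x − y = 49 − 1586948 = -1586899. Step 2 — v_17(-1586899) = 4 (factor: -1586899 = −(17^4 · 19); the sign does not affect v_p). Step 3 — |x − y|_17 = 17^{-4} = 1/83521.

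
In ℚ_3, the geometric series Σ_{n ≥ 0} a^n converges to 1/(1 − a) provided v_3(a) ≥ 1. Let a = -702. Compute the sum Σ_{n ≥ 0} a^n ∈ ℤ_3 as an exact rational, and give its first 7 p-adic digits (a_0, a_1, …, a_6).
Σ a^n = 1/(1 − a) = 1/703;  first 7 digits = (1, 0, 0, 1, 0, 0, 0)

v_3(a) = 3 ≥ 1, so the series converges in ℤ_3 to 1/(1 − a) = 1/(1 − (-702)) = 1/703. Expand this rational in ℤ_3: compute digits iteratively via d_i = x_i mod 3, x_{i+1} = (x_i − d_i)/3. The first 7 digits are (1, 0, 0, 1, 0, 0, 0).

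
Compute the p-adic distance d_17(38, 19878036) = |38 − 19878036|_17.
d_17(38, 19878036) = 1/1419857

Step 1 — x − y = 38 − 19878036 = -19877998. Step 2 — v_17(-19877998) = 5 (factor: -19877998 = −(17^5 · 14); the sign does not affect v_p). Step 3 — |x − y|_17 = 17^{-5} = 1/1419857.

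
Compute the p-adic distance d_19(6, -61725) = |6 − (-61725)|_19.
d_19(6, -61725) = 1/6859

Step 1 — x − y = 6 − (-61725) = 61731. Step 2 — v_19(61731) = 3 (factor: 61731 = (19^3 · 9); the sign does not affect v_p). Step 3 — |x − y|_19 = 19^{-3} = 1/6859.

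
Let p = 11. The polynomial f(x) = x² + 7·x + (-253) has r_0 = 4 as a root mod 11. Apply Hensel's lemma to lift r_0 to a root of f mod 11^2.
r_1 = 26 (mod 121)

Hensel: r_{i+1} = r_i − f(r_i)·(f′(r_i))^{-1} mod 11^{i+2}, f′(x) = 2x + 7. Iterate:
  r_0 = 4 (mod 11)
  r_1 = 26 (mod 121)
Final: r = 26 satisfies f(r) ≡ 0 mod 11^2.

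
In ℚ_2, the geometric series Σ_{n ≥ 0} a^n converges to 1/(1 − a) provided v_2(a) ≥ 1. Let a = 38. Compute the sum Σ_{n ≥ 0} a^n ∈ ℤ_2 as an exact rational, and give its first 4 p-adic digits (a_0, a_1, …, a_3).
Σ a^n = 1/(1 − a) = -1/37;  first 4 digits = (1, 1, 0, 0)

v_2(a) = 1 ≥ 1, so the series converges in ℤ_2 to 1/(1 − a) = 1/(1 − 38) = -1/37. Expand this rational in ℤ_2: compute digits iteratively via d_i = x_i mod 2, x_{i+1} = (x_i − d_i)/2. The first 4 digits are (1, 1, 0, 0).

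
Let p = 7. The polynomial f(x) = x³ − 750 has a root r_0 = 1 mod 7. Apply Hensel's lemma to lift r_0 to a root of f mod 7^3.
r_2 = 267 (mod 343)

Hensel: r_{i+1} = r_i − f(r_i)/f′(r_i) mod 7^{i+2}, where f′(x) = 3x². Iterate:
  r_0 = 1 (mod 7)
  r_1 = 22 (mod 49)
  r_2 = 267 (mod 343)
Final: r = 267 with f(r) ≡ 0 mod 7^3.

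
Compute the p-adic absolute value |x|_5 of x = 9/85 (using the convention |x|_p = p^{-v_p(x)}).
|9/85|_5 = 5

Step 1 — compute v_5(x) by factoring powers of 5 out of the numerator and denominator: v_5(9/85) = -1. Step 2 — apply |x|_p = p^{-v_p(x)} = 5^{1} = 5.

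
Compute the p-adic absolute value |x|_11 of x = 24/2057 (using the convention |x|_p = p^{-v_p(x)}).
|24/2057|_11 = 121

Step 1 — compute v_11(x) by factoring powers of 11 out of the numerator and denominator: v_11(24/2057) = -2. Step 2 — apply |x|_p = p^{-v_p(x)} = 11^{2} = 121.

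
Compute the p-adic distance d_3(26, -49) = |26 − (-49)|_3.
d_3(26, -49) = 1/3

Step 1 — x − y = 26 − (-49) = 75. Step 2 — v_3(75) = 1 (factor: 75 = (3^1 · 25); the sign does not affect v_p). Step 3 — |x − y|_3 = 3^{-1} = 1/3.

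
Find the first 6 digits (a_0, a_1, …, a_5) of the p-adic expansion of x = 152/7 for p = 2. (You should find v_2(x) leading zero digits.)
(a_0, …, a_5) = (0, 0, 0, 1, 0, 1)

v_2(152/7) = 3, so a_0 = ... = a_2 = 0. Factor out: x = 2^3 · u with u = 19/7 a unit in ℤ_2. Expand u iteratively via a_{v+i} = u_i mod 2, u_{i+1} = (u_i − a_{v+i})/2:
  u_0 = 19/7;  a_3 = 1;  u_1 = (u_0 − 1)/2 = 6/7
  u_1 = 6/7;  a_4 = 0;  u_2 = (u_1 − 0)/2 = 3/7
  u_2 = 3/7;  a_5 = 1;  u_3 = (u_2 − 1)/2 = -2/7
Digits: (0, 0, 0, 1, 0, 1).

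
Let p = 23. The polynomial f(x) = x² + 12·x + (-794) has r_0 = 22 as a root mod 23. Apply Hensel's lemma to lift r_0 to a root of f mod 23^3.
r_2 = 344 (mod 12167)

Hensel: r_{i+1} = r_i − f(r_i)·(f′(r_i))^{-1} mod 23^{i+2}, f′(x) = 2x + 12. Iterate:
  r_0 = 22 (mod 23)
  r_1 = 344 (mod 529)
  r_2 = 344 (mod 12167)
Final: r = 344 satisfies f(r) ≡ 0 mod 23^3.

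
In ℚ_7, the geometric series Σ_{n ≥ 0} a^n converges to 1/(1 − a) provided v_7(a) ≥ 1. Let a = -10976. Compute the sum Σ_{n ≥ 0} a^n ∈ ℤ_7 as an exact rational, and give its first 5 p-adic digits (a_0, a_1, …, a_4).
Σ a^n = 1/(1 − a) = 1/10977;  first 5 digits = (1, 0, 0, 3, 2)

v_7(a) = 3 ≥ 1, so the series converges in ℤ_7 to 1/(1 − a) = 1/(1 − (-10976)) = 1/10977. Expand this rational in ℤ_7: compute digits iteratively via d_i = x_i mod 7, x_{i+1} = (x_i − d_i)/7. The first 5 digits are (1, 0, 0, 3, 2).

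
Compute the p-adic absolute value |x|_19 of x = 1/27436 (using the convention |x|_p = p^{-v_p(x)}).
|1/27436|_19 = 6859

Step 1 — compute v_19(x) by factoring powers of 19 out of the numerator and denominator: v_19(1/27436) = -3. Step 2 — apply |x|_p = p^{-v_p(x)} = 19^{3} = 6859.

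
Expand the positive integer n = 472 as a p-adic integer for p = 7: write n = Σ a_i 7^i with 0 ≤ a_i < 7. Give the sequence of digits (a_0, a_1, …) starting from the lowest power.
(a_0, a_1, …) = (3, 4, 2, 1)

Repeated division by 7 gives the digits low-to-high: 472 = 3 + 4·7^1 + 2·7^2 + 1·7^3. Digit sequence: (3, 4, 2, 1).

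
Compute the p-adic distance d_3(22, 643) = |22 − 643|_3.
d_3(22, 643) = 1/27

Step 1 — x − y = 22 − 643 = -621. Step 2 — v_3(-621) = 3 (factor: -621 = −(3^3 · 23); the sign does not affect v_p). Step 3 — |x − y|_3 = 3^{-3} = 1/27.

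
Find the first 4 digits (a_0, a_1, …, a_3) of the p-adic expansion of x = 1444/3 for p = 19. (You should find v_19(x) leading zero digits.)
(a_0, …, a_3) = (0, 0, 14, 12)

v_19(1444/3) = 2, so a_0 = ... = a_1 = 0. Factor out: x = 19^2 · u with u = 4/3 a unit in ℤ_19. Expand u iteratively via a_{v+i} = u_i mod 19, u_{i+1} = (u_i − a_{v+i})/19:
  u_0 = 4/3;  a_2 = 14;  u_1 = (u_0 − 14)/19 = -2/3
  u_1 = -2/3;  a_3 = 12;  u_2 = (u_1 − 12)/19 = -2/3
Digits: (0, 0, 14, 12).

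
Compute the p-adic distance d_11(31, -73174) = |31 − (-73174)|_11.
d_11(31, -73174) = 1/14641

Step 1 — x − y = 31 − (-73174) = 73205. Step 2 — v_11(73205) = 4 (factor: 73205 = (11^4 · 5); the sign does not affect v_p). Step 3 — |x − y|_11 = 11^{-4} = 1/14641.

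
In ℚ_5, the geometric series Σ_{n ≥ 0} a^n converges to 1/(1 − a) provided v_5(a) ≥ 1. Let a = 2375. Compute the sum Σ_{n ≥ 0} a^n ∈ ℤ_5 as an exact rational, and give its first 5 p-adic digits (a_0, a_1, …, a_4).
Σ a^n = 1/(1 − a) = -1/2374;  first 5 digits = (1, 0, 0, 4, 3)

v_5(a) = 3 ≥ 1, so the series converges in ℤ_5 to 1/(1 − a) = 1/(1 − 2375) = -1/2374. Expand this rational in ℤ_5: compute digits iteratively via d_i = x_i mod 5, x_{i+1} = (x_i − d_i)/5. The first 5 digits are (1, 0, 0, 4, 3).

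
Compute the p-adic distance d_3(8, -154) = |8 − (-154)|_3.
d_3(8, -154) = 1/81

Step 1 — x − y = 8 − (-154) = 162. Step 2 — v_3(162) = 4 (factor: 162 = (3^4 · 2); the sign does not affect v_p). Step 3 — |x − y|_3 = 3^{-4} = 1/81.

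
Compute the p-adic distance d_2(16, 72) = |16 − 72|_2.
d_2(16, 72) = 1/8

Step 1 — x − y = 16 − 72 = -56. Step 2 — v_2(-56) = 3 (factor: -56 = −(2^3 · 7); the sign does not affect v_p). Step 3 — |x − y|_2 = 2^{-3} = 1/8.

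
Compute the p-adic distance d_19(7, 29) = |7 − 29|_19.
d_19(7, 29) = 1

Step 1 — x − y = 7 − 29 = -22. Step 2 — v_19(-22) = 0 (factor: -22 = −(19^0 · 22); the sign does not affect v_p). Step 3 — |x − y|_19 = 19^{0} = 1.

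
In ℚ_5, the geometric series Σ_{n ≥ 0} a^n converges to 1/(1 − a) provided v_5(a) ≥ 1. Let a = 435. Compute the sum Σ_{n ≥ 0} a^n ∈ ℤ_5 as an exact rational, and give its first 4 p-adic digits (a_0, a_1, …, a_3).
Σ a^n = 1/(1 − a) = -1/434;  first 4 digits = (1, 2, 1, 0)

v_5(a) = 1 ≥ 1, so the series converges in ℤ_5 to 1/(1 − a) = 1/(1 − 435) = -1/434. Expand this rational in ℤ_5: compute digits iteratively via d_i = x_i mod 5, x_{i+1} = (x_i − d_i)/5. The first 4 digits are (1, 2, 1, 0).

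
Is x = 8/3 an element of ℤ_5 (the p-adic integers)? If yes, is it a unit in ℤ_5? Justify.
x ∈ ℤ_5^× (unit); v_5(x) = 0

ℤ_5 = {x ∈ ℚ_5 : v_5(x) ≥ 0} and ℤ_5^× = {x ∈ ℤ_5 : v_5(x) = 0}. Here v_5(8/3) = v_5(num) − v_5(den) = 0; compare against these criteria.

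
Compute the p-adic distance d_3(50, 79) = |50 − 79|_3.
d_3(50, 79) = 1

Step 1 — x − y = 50 − 79 = -29. Step 2 — v_3(-29) = 0 (factor: -29 = −(3^0 · 29); the sign does not affect v_p). Step 3 — |x − y|_3 = 3^{0} = 1.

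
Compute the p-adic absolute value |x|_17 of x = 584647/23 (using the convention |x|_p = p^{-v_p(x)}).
|584647/23|_17 = 1/83521

Step 1 — compute v_17(x) by factoring powers of 17 out of the numerator and denominator: v_17(584647/23) = 4. Step 2 — apply |x|_p = p^{-v_p(x)} = 17^{-4} = 1/83521.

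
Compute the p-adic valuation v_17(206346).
v_17(206346) = 3

v_17(n) is the largest exponent k such that 17^k divides n. Factor out: 206346 = 17^3 · 42. (Sign doesn't affect v_p.) So v_17(206346) = 3.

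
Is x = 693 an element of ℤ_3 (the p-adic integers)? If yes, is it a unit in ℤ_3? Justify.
x ∈ ℤ_3 but not a unit; v_3(x) = 2 > 0

ℤ_3 = {x ∈ ℚ_3 : v_3(x) ≥ 0} and ℤ_3^× = {x ∈ ℤ_3 : v_3(x) = 0}. Here v_3(693) = v_3(num) − v_3(den) = 2; compare against these criteria.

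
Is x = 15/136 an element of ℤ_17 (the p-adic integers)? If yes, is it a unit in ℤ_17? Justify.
x ∉ ℤ_17 (v_17(x) = -1 < 0)

ℤ_17 = {x ∈ ℚ_17 : v_17(x) ≥ 0} and ℤ_17^× = {x ∈ ℤ_17 : v_17(x) = 0}. Here v_17(15/136) = v_17(num) − v_17(den) = -1; compare against these criteria.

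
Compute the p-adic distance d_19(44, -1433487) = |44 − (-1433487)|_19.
d_19(44, -1433487) = 1/130321

Step 1 — x − y = 44 − (-1433487) = 1433531. Step 2 — v_19(1433531) = 4 (factor: 1433531 = (19^4 · 11); the sign does not affect v_p). Step 3 — |x − y|_19 = 19^{-4} = 1/130321.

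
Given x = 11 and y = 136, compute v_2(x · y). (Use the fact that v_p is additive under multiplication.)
v_2(1496) = 3

v_p(x) = 0 (factor: 11 = 2^0 · 11); v_p(y) = 3 (factor: 136 = 2^3 · 17). Additivity: v_p(xy) = v_p(x) + v_p(y) = 0 + 3 = 3. (Direct check: xy = 1496 = 2^3 · (187).)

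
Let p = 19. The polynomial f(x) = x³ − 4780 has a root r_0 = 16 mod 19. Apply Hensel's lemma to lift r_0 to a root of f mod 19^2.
r_1 = 282 (mod 361)

Hensel: r_{i+1} = r_i − f(r_i)/f′(r_i) mod 19^{i+2}, where f′(x) = 3x². Iterate:
  r_0 = 16 (mod 19)
  r_1 = 282 (mod 361)
Final: r = 282 with f(r) ≡ 0 mod 19^2.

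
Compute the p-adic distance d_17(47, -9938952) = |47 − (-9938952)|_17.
d_17(47, -9938952) = 1/1419857

Step 1 — x − y = 47 − (-9938952) = 9938999. Step 2 — v_17(9938999) = 5 (factor: 9938999 = (17^5 · 7); the sign does not affect v_p). Step 3 — |x − y|_17 = 17^{-5} = 1/1419857.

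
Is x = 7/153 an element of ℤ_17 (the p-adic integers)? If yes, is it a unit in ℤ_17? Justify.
x ∉ ℤ_17 (v_17(x) = -1 < 0)

ℤ_17 = {x ∈ ℚ_17 : v_17(x) ≥ 0} and ℤ_17^× = {x ∈ ℤ_17 : v_17(x) = 0}. Here v_17(7/153) = v_17(num) − v_17(den) = -1; compare against these criteria.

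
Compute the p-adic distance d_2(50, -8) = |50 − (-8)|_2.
d_2(50, -8) = 1/2

Step 1 — x − y = 50 − (-8) = 58. Step 2 — v_2(58) = 1 (factor: 58 = (2^1 · 29); the sign does not affect v_p). Step 3 — |x − y|_2 = 2^{-1} = 1/2.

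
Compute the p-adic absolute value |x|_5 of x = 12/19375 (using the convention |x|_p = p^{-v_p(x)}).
|12/19375|_5 = 625

Step 1 — compute v_5(x) by factoring powers of 5 out of the numerator and denominator: v_5(12/19375) = -4. Step 2 — apply |x|_p = p^{-v_p(x)} = 5^{4} = 625.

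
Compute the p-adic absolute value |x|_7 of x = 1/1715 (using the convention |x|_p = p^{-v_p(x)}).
|1/1715|_7 = 343

Step 1 — compute v_7(x) by factoring powers of 7 out of the numerator and denominator: v_7(1/1715) = -3. Step 2 — apply |x|_p = p^{-v_p(x)} = 7^{3} = 343.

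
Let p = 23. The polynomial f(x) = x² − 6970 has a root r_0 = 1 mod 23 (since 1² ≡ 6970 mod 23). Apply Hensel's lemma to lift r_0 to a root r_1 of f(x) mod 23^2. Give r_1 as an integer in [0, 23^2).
r_1 = 47 (mod 529)

Hensel's recurrence: r_{i+1} = r_i − f(r_i)·(f′(r_i))^{-1} mod 23^{i+2}, with f′(x) = 2x. Iterate:
  r_0 = 1 (mod 23)
  r_1 = 47 (mod 529)
Final: r_1 = 47, and one checks f(r_1) ≡ 0 mod 23^2.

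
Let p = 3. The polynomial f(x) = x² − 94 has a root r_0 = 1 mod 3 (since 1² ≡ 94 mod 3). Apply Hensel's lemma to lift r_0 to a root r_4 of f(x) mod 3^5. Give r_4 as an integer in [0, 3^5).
r_4 = 178 (mod 243)

Hensel's recurrence: r_{i+1} = r_i − f(r_i)·(f′(r_i))^{-1} mod 3^{i+2}, with f′(x) = 2x. Iterate:
  r_0 = 1 (mod 3)
  r_1 = 7 (mod 9)
  r_2 = 16 (mod 27)
  r_3 = 16 (mod 81)
  r_4 = 178 (mod 243)
Final: r_4 = 178, and one checks f(r_4) ≡ 0 mod 3^5.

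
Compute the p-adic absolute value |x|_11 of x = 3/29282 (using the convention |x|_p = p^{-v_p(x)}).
|3/29282|_11 = 14641

Step 1 — compute v_11(x) by factoring powers of 11 out of the numerator and denominator: v_11(3/29282) = -4. Step 2 — apply |x|_p = p^{-v_p(x)} = 11^{4} = 14641.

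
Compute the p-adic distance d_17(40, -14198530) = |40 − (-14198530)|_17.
d_17(40, -14198530) = 1/1419857

Step 1 — x − y = 40 − (-14198530) = 14198570. Step 2 — v_17(14198570) = 5 (factor: 14198570 = (17^5 · 10); the sign does not affect v_p). Step 3 — |x − y|_17 = 17^{-5} = 1/1419857.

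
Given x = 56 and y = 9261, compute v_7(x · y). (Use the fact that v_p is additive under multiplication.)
v_7(518616) = 4

v_p(x) = 1 (factor: 56 = 7^1 · 8); v_p(y) = 3 (factor: 9261 = 7^3 · 27). Additivity: v_p(xy) = v_p(x) + v_p(y) = 1 + 3 = 4. (Direct check: xy = 518616 = 7^4 · (216).)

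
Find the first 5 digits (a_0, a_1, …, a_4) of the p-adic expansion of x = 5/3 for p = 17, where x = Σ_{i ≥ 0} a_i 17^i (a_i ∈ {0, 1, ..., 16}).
(a_0, …, a_4) = (13, 5, 11, 5, 11)

v_17(5/3) = 0 (numerator and denominator both coprime to 17), so x ∈ ℤ_17^×. Compute digits iteratively via a_i = x_i mod 17, x_{i+1} = (x_i − a_i)/17, with x_0 = x:
  x_0 = 5/3;  a_0 = 13;  x_1 = (x_0 − 13)/17 = -2/3
  x_1 = -2/3;  a_1 = 5;  x_2 = (x_1 − 5)/17 = -1/3
  x_2 = -1/3;  a_2 = 11;  x_3 = (x_2 − 11)/17 = -2/3
  x_3 = -2/3;  a_3 = 5;  x_4 = (x_3 − 5)/17 = -1/3
  x_4 = -1/3;  a_4 = 11;  x_5 = (x_4 − 11)/17 = -2/3
Digits: (13, 5, 11, 5, 11).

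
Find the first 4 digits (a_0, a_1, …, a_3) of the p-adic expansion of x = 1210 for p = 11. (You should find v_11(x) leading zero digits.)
(a_0, …, a_3) = (0, 0, 10, 0)

v_11(1210) = 2, so a_0 = ... = a_1 = 0. Factor out: x = 11^2 · u with u = 10 a unit in ℤ_11. Expand u iteratively via a_{v+i} = u_i mod 11, u_{i+1} = (u_i − a_{v+i})/11:
  u_0 = 10;  a_2 = 10;  u_1 = (u_0 − 10)/11 = 0
  u_1 = 0;  a_3 = 0;  u_2 = (u_1 − 0)/11 = 0
Digits: (0, 0, 10, 0).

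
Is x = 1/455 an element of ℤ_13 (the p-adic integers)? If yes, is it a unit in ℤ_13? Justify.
x ∉ ℤ_13 (v_13(x) = -1 < 0)

ℤ_13 = {x ∈ ℚ_13 : v_13(x) ≥ 0} and ℤ_13^× = {x ∈ ℤ_13 : v_13(x) = 0}. Here v_13(1/455) = v_13(num) − v_13(den) = -1; compare against these criteria.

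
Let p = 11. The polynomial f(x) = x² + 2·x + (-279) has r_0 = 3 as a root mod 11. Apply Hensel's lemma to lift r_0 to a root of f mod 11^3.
r_2 = 399 (mod 1331)

Hensel: r_{i+1} = r_i − f(r_i)·(f′(r_i))^{-1} mod 11^{i+2}, f′(x) = 2x + 2. Iterate:
  r_0 = 3 (mod 11)
  r_1 = 36 (mod 121)
  r_2 = 399 (mod 1331)
Final: r = 399 satisfies f(r) ≡ 0 mod 11^3.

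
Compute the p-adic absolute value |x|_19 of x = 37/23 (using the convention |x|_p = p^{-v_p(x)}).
|37/23|_19 = 1

Step 1 — compute v_19(x) by factoring powers of 19 out of the numerator and denominator: v_19(37/23) = 0. Step 2 — apply |x|_p = p^{-v_p(x)} = 19^{0} = 1.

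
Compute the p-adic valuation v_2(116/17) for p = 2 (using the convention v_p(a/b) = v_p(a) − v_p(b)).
v_2(116/17) = 2

Factor powers of 2 from the numerator and denominator of the reduced fraction: 116 = 2^2 · 29 and 17 = 2^0 · 17. Apply v_p(a/b) = v_p(a) − v_p(b): v_2(116/17) = 2 − 0 = 2.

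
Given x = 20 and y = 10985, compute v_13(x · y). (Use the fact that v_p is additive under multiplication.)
v_13(219700) = 3

v_p(x) = 0 (factor: 20 = 13^0 · 20); v_p(y) = 3 (factor: 10985 = 13^3 · 5). Additivity: v_p(xy) = v_p(x) + v_p(y) = 0 + 3 = 3. (Direct check: xy = 219700 = 13^3 · (100).)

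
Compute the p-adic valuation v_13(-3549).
v_13(-3549) = 2

v_13(n) is the largest exponent k such that 13^k divides n. Factor out: -3549 = -13^2 · 21. (Sign doesn't affect v_p.) So v_13(-3549) = 2.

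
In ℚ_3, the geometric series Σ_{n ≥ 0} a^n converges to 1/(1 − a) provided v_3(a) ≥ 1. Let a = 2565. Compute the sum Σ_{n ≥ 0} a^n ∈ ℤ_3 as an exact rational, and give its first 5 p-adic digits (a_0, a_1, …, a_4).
Σ a^n = 1/(1 − a) = -1/2564;  first 5 digits = (1, 0, 0, 2, 1)

v_3(a) = 3 ≥ 1, so the series converges in ℤ_3 to 1/(1 − a) = 1/(1 − 2565) = -1/2564. Expand this rational in ℤ_3: compute digits iteratively via d_i = x_i mod 3, x_{i+1} = (x_i − d_i)/3. The first 5 digits are (1, 0, 0, 2, 1).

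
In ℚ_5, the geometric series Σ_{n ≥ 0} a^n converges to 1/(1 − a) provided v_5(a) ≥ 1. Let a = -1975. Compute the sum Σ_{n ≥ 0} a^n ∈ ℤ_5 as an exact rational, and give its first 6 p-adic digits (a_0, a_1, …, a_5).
Σ a^n = 1/(1 − a) = 1/1976;  first 6 digits = (1, 0, 1, 4, 2, 2)

v_5(a) = 2 ≥ 1, so the series converges in ℤ_5 to 1/(1 − a) = 1/(1 − (-1975)) = 1/1976. Expand this rational in ℤ_5: compute digits iteratively via d_i = x_i mod 5, x_{i+1} = (x_i − d_i)/5. The first 6 digits are (1, 0, 1, 4, 2, 2).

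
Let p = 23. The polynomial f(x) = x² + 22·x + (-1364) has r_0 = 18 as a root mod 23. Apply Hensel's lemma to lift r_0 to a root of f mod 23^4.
r_3 = 209732 (mod 279841)

Hensel: r_{i+1} = r_i − f(r_i)·(f′(r_i))^{-1} mod 23^{i+2}, f′(x) = 2x + 22. Iterate:
  r_0 = 18 (mod 23)
  r_1 = 248 (mod 529)
  r_2 = 2893 (mod 12167)
  r_3 = 209732 (mod 279841)
Final: r = 209732 satisfies f(r) ≡ 0 mod 23^4.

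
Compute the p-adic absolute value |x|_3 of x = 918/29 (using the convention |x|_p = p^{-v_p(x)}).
|918/29|_3 = 1/27

Step 1 — compute v_3(x) by factoring powers of 3 out of the numerator and denominator: v_3(918/29) = 3. Step 2 — apply |x|_p = p^{-v_p(x)} = 3^{-3} = 1/27.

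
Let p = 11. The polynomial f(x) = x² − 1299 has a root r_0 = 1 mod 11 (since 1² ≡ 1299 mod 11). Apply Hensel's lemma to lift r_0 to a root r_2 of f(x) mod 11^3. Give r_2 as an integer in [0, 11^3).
r_2 = 1013 (mod 1331)

Hensel's recurrence: r_{i+1} = r_i − f(r_i)·(f′(r_i))^{-1} mod 11^{i+2}, with f′(x) = 2x. Iterate:
  r_0 = 1 (mod 11)
  r_1 = 45 (mod 121)
  r_2 = 1013 (mod 1331)
Final: r_2 = 1013, and one checks f(r_2) ≡ 0 mod 11^3.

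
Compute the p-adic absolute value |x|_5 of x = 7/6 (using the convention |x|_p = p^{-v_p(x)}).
|7/6|_5 = 1

Step 1 — compute v_5(x) by factoring powers of 5 out of the numerator and denominator: v_5(7/6) = 0. Step 2 — apply |x|_p = p^{-v_p(x)} = 5^{0} = 1.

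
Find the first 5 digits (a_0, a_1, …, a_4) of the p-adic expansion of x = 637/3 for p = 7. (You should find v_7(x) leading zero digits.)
(a_0, …, a_4) = (0, 0, 2, 5, 4)

v_7(637/3) = 2, so a_0 = ... = a_1 = 0. Factor out: x = 7^2 · u with u = 13/3 a unit in ℤ_7. Expand u iteratively via a_{v+i} = u_i mod 7, u_{i+1} = (u_i − a_{v+i})/7:
  u_0 = 13/3;  a_2 = 2;  u_1 = (u_0 − 2)/7 = 1/3
  u_1 = 1/3;  a_3 = 5;  u_2 = (u_1 − 5)/7 = -2/3
  u_2 = -2/3;  a_4 = 4;  u_3 = (u_2 − 4)/7 = -2/3
Digits: (0, 0, 2, 5, 4).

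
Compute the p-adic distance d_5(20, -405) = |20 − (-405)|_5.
d_5(20, -405) = 1/25

Step 1 — x − y = 20 − (-405) = 425. Step 2 — v_5(425) = 2 (factor: 425 = (5^2 · 17); the sign does not affect v_p). Step 3 — |x − y|_5 = 5^{-2} = 1/25.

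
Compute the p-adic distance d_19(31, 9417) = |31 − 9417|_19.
d_19(31, 9417) = 1/361

Step 1 — x − y = 31 − 9417 = -9386. Step 2 — v_19(-9386) = 2 (factor: -9386 = −(19^2 · 26); the sign does not affect v_p). Step 3 — |x − y|_19 = 19^{-2} = 1/361.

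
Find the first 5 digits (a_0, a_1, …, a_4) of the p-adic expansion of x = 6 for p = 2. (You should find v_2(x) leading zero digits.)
(a_0, …, a_4) = (0, 1, 1, 0, 0)

v_2(6) = 1, so a_0 = ... = a_0 = 0. Factor out: x = 2^1 · u with u = 3 a unit in ℤ_2. Expand u iteratively via a_{v+i} = u_i mod 2, u_{i+1} = (u_i − a_{v+i})/2:
  u_0 = 3;  a_1 = 1;  u_1 = (u_0 − 1)/2 = 1
  u_1 = 1;  a_2 = 1;  u_2 = (u_1 − 1)/2 = 0
  u_2 = 0;  a_3 = 0;  u_3 = (u_2 − 0)/2 = 0
  u_3 = 0;  a_4 = 0;  u_4 = (u_3 − 0)/2 = 0
Digits: (0, 1, 1, 0, 0).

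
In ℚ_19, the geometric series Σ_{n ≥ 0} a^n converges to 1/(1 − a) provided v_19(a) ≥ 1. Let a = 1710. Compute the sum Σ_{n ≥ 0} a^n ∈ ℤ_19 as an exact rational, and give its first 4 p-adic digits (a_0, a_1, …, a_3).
Σ a^n = 1/(1 − a) = -1/1709;  first 4 digits = (1, 14, 10, 16)

v_19(a) = 1 ≥ 1, so the series converges in ℤ_19 to 1/(1 − a) = 1/(1 − 1710) = -1/1709. Expand this rational in ℤ_19: compute digits iteratively via d_i = x_i mod 19, x_{i+1} = (x_i − d_i)/19. The first 4 digits are (1, 14, 10, 16).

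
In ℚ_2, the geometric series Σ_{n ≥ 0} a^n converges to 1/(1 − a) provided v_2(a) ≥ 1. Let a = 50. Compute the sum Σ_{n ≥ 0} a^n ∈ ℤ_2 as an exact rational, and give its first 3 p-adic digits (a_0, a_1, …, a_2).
Σ a^n = 1/(1 − a) = -1/49;  first 3 digits = (1, 1, 1)

v_2(a) = 1 ≥ 1, so the series converges in ℤ_2 to 1/(1 − a) = 1/(1 − 50) = -1/49. Expand this rational in ℤ_2: compute digits iteratively via d_i = x_i mod 2, x_{i+1} = (x_i − d_i)/2. The first 3 digits are (1, 1, 1).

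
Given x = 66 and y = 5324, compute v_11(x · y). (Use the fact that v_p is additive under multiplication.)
v_11(351384) = 4

v_p(x) = 1 (factor: 66 = 11^1 · 6); v_p(y) = 3 (factor: 5324 = 11^3 · 4). Additivity: v_p(xy) = v_p(x) + v_p(y) = 1 + 3 = 4. (Direct check: xy = 351384 = 11^4 · (24).)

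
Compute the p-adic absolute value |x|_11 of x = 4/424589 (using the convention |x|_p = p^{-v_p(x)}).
|4/424589|_11 = 14641

Step 1 — compute v_11(x) by factoring powers of 11 out of the numerator and denominator: v_11(4/424589) = -4. Step 2 — apply |x|_p = p^{-v_p(x)} = 11^{4} = 14641.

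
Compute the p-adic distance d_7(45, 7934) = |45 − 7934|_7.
d_7(45, 7934) = 1/343

Step 1 — x − y = 45 − 7934 = -7889. Step 2 — v_7(-7889) = 3 (factor: -7889 = −(7^3 · 23); the sign does not affect v_p). Step 3 — |x − y|_7 = 7^{-3} = 1/343.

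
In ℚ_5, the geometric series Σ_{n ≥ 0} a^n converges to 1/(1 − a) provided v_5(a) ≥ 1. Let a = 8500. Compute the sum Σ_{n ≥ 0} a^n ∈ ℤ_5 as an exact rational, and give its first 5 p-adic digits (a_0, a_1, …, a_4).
Σ a^n = 1/(1 − a) = -1/8499;  first 5 digits = (1, 0, 0, 3, 3)

v_5(a) = 3 ≥ 1, so the series converges in ℤ_5 to 1/(1 − a) = 1/(1 − 8500) = -1/8499. Expand this rational in ℤ_5: compute digits iteratively via d_i = x_i mod 5, x_{i+1} = (x_i − d_i)/5. The first 5 digits are (1, 0, 0, 3, 3).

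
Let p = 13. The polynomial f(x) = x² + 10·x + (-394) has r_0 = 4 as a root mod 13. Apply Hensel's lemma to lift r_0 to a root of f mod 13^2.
r_1 = 4 (mod 169)

Hensel: r_{i+1} = r_i − f(r_i)·(f′(r_i))^{-1} mod 13^{i+2}, f′(x) = 2x + 10. Iterate:
  r_0 = 4 (mod 13)
  r_1 = 4 (mod 169)
Final: r = 4 satisfies f(r) ≡ 0 mod 13^2.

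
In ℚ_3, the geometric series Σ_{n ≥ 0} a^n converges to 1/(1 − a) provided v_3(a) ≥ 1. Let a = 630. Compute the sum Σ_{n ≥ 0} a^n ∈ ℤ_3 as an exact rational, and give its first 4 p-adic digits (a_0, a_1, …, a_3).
Σ a^n = 1/(1 − a) = -1/629;  first 4 digits = (1, 0, 1, 2)

v_3(a) = 2 ≥ 1, so the series converges in ℤ_3 to 1/(1 − a) = 1/(1 − 630) = -1/629. Expand this rational in ℤ_3: compute digits iteratively via d_i = x_i mod 3, x_{i+1} = (x_i − d_i)/3. The first 4 digits are (1, 0, 1, 2).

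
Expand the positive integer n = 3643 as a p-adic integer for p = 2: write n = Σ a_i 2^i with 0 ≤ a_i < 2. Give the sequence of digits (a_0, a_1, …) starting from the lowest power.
(a_0, a_1, …) = (1, 1, 0, 1, 1, 1, 0, 0, 0, 1, 1, 1)

Repeated division by 2 gives the digits low-to-high: 3643 = 1 + 1·2^1 + 1·2^3 + 1·2^4 + 1·2^5 + 1·2^9 + 1·2^10 + 1·2^11. Digit sequence: (1, 1, 0, 1, 1, 1, 0, 0, 0, 1, 1, 1).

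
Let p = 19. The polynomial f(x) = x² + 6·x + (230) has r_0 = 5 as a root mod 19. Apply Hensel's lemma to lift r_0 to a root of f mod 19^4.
r_3 = 38005 (mod 130321)

Hensel: r_{i+1} = r_i − f(r_i)·(f′(r_i))^{-1} mod 19^{i+2}, f′(x) = 2x + 6. Iterate:
  r_0 = 5 (mod 19)
  r_1 = 100 (mod 361)
  r_2 = 3710 (mod 6859)
  r_3 = 38005 (mod 130321)
Final: r = 38005 satisfies f(r) ≡ 0 mod 19^4.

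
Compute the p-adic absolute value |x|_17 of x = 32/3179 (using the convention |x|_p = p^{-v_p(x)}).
|32/3179|_17 = 289

Step 1 — compute v_17(x) by factoring powers of 17 out of the numerator and denominator: v_17(32/3179) = -2. Step 2 — apply |x|_p = p^{-v_p(x)} = 17^{2} = 289.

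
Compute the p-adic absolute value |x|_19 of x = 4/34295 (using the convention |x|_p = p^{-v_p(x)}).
|4/34295|_19 = 6859

Step 1 — compute v_19(x) by factoring powers of 19 out of the numerator and denominator: v_19(4/34295) = -3. Step 2 — apply |x|_p = p^{-v_p(x)} = 19^{3} = 6859.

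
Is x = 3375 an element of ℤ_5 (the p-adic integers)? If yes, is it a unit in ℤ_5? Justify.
x ∈ ℤ_5 but not a unit; v_5(x) = 3 > 0

ℤ_5 = {x ∈ ℚ_5 : v_5(x) ≥ 0} and ℤ_5^× = {x ∈ ℤ_5 : v_5(x) = 0}. Here v_5(3375) = v_5(num) − v_5(den) = 3; compare against these criteria.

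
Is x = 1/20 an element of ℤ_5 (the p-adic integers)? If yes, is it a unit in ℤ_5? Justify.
x ∉ ℤ_5 (v_5(x) = -1 < 0)

ℤ_5 = {x ∈ ℚ_5 : v_5(x) ≥ 0} and ℤ_5^× = {x ∈ ℤ_5 : v_5(x) = 0}. Here v_5(1/20) = v_5(num) − v_5(den) = -1; compare against these criteria.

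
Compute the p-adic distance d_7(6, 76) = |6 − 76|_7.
d_7(6, 76) = 1/7

Step 1 — x − y = 6 − 76 = -70. Step 2 — v_7(-70) = 1 (factor: -70 = −(7^1 · 10); the sign does not affect v_p). Step 3 — |x − y|_7 = 7^{-1} = 1/7.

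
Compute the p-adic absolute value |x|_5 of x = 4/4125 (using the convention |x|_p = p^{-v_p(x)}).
|4/4125|_5 = 125

Step 1 — compute v_5(x) by factoring powers of 5 out of the numerator and denominator: v_5(4/4125) = -3. Step 2 — apply |x|_p = p^{-v_p(x)} = 5^{3} = 125.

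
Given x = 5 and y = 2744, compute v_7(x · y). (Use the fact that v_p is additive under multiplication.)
v_7(13720) = 3

v_p(x) = 0 (factor: 5 = 7^0 · 5); v_p(y) = 3 (factor: 2744 = 7^3 · 8). Additivity: v_p(xy) = v_p(x) + v_p(y) = 0 + 3 = 3. (Direct check: xy = 13720 = 7^3 · (40).)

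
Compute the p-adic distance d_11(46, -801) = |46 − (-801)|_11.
d_11(46, -801) = 1/121

Step 1 — x − y = 46 − (-801) = 847. Step 2 — v_11(847) = 2 (factor: 847 = (11^2 · 7); the sign does not affect v_p). Step 3 — |x − y|_11 = 11^{-2} = 1/121.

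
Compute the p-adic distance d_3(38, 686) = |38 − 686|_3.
d_3(38, 686) = 1/81

Step 1 — x − y = 38 − 686 = -648. Step 2 — v_3(-648) = 4 (factor: -648 = −(3^4 · 8); the sign does not affect v_p). Step 3 — |x − y|_3 = 3^{-4} = 1/81.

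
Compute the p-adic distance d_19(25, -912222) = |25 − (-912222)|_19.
d_19(25, -912222) = 1/130321

Step 1 — x − y = 25 − (-912222) = 912247. Step 2 — v_19(912247) = 4 (factor: 912247 = (19^4 · 7); the sign does not affect v_p). Step 3 — |x − y|_19 = 19^{-4} = 1/130321.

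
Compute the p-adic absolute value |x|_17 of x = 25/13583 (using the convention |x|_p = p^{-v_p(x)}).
|25/13583|_17 = 289

Step 1 — compute v_17(x) by factoring powers of 17 out of the numerator and denominator: v_17(25/13583) = -2. Step 2 — apply |x|_p = p^{-v_p(x)} = 17^{2} = 289.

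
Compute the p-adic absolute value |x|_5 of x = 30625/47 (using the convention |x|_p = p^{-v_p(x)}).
|30625/47|_5 = 1/625

Step 1 — compute v_5(x) by factoring powers of 5 out of the numerator and denominator: v_5(30625/47) = 4. Step 2 — apply |x|_p = p^{-v_p(x)} = 5^{-4} = 1/625.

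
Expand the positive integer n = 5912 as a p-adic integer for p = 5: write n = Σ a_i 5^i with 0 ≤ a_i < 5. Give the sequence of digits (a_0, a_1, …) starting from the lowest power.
(a_0, a_1, …) = (2, 2, 1, 2, 4, 1)

Repeated division by 5 gives the digits low-to-high: 5912 = 2 + 2·5^1 + 1·5^2 + 2·5^3 + 4·5^4 + 1·5^5. Digit sequence: (2, 2, 1, 2, 4, 1).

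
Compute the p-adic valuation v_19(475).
v_19(475) = 1

v_19(n) is the largest exponent k such that 19^k divides n. Factor out: 475 = 19^1 · 25. (Sign doesn't affect v_p.) So v_19(475) = 1.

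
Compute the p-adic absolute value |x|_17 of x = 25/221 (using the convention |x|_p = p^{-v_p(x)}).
|25/221|_17 = 17

Step 1 — compute v_17(x) by factoring powers of 17 out of the numerator and denominator: v_17(25/221) = -1. Step 2 — apply |x|_p = p^{-v_p(x)} = 17^{1} = 17.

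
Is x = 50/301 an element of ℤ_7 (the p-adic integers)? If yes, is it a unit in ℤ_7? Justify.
x ∉ ℤ_7 (v_7(x) = -1 < 0)

ℤ_7 = {x ∈ ℚ_7 : v_7(x) ≥ 0} and ℤ_7^× = {x ∈ ℤ_7 : v_7(x) = 0}. Here v_7(50/301) = v_7(num) − v_7(den) = -1; compare against these criteria.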